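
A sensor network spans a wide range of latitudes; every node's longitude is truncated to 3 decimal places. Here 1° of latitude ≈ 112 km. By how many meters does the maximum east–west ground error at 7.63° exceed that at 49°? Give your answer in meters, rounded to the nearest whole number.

38 meters

Truncating at 3 decimal places can drop up to a full unit in the last place, so the longitude may be off by as much as 0.001°.
At 7.63°: 0.001° × 112000 × cos 7.63° = 0.001 × 112000 × 0.9911 ≈ 111.01 m.
At 49°: 0.001° × 112000 × cos 49° = 0.001 × 112000 × 0.6561 ≈ 73.479 m.
Difference: 111.01 − 73.479 = 37.53 m.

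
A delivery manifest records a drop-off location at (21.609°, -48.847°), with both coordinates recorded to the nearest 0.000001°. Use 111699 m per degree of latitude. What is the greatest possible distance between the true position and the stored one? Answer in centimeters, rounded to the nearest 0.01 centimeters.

7.63 centimeters

Rounding to 6 decimal places leaves each coordinate within ±5e-07° of the true value.
North–south component: 5e-07° × 111699 = 0.0558495 m.
East–west component at 21.609°: 5e-07° × 111699 × cos 21.609° ≈ 5e-07 × 103849 ≈ 0.0519243 m.
Worst case both components are at the extreme and orthogonal: √(0.0558495² + 0.0519243²) ≈ 0.0762581 m.
That is 0.0762581 m = 7.6258 cm.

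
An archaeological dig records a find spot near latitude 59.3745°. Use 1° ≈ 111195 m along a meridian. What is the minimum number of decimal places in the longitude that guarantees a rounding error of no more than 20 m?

At 59.3745° one degree of longitude covers 111195 × cos 59.3745° ≈ 111195 × 0.5094 ≈ 56645.5 m.
N decimal places → at most half a unit in the last place, 0.5 × 10⁻ᴺ° = 56645.5/2 × 10⁻ᴺ m.
Need 0.5 × 56645.5 × 10⁻ᴺ ≤ 20 → 10⁻ᴺ ≤ 7.061e-04, so N ≥ 3.15.
N = 3 would give 28.3 m (too coarse); N = 4 gives 2.83 m ≤ 20 m.

4 decimal places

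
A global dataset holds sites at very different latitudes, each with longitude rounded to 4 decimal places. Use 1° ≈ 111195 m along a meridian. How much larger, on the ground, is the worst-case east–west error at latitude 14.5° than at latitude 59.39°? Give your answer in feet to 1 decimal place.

8.4 feet

Rounding to 4 decimal places leaves the longitude within ±5e-05° of the true value.
Error at 14.5° = 5e-05° × 111195 × cos 14.5° ≈ 5.5598 × 0.9681 = 5.3827 m.
At 59.39°: 5e-05° × 111195 × cos 59.39° = 5e-05 × 111195 × 0.5092 ≈ 2.831 m.
Difference: 5.3827 − 2.831 = 2.5517 m.
In feet: 2.55168 m ÷ 0.3048 ≈ 8.3717 ft.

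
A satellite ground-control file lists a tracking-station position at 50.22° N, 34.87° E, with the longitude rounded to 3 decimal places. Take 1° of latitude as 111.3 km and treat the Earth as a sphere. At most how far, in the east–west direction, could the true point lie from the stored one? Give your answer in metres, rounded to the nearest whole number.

36 metres

Rounding to 3 decimal places leaves the longitude within ±0.0005° of the true value.
Parallels shrink by cos φ, so at 50.22° a degree of longitude is 111300 × 0.6398 ≈ 71214.4 m.
Maximum E–W displacement: 0.0005 × 71214.4 = 35.6072 m.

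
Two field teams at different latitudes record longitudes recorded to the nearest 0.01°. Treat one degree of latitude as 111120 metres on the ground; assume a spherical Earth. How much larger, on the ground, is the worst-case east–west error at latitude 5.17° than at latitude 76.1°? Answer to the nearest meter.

420 meters

Rounding to 2 decimal places leaves the longitude within ±0.005° of the true value.
At 5.17°: 0.005° × 111120 × cos 5.17° = 0.005 × 111120 × 0.9959 ≈ 553.34 m.
Error at 76.1° = 0.005° × 111120 × cos 76.1° ≈ 555.6 × 0.2402 = 133.47 m.
Difference: 553.34 − 133.47 = 419.87 m.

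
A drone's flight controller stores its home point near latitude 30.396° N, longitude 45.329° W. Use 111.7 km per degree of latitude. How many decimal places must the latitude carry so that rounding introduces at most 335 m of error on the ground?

One degree of latitude covers 111700 m.
N decimal places → at most half a unit in the last place, 0.5 × 10⁻ᴺ° = 111700/2 × 10⁻ᴺ m.
Need 0.5 × 111700 × 10⁻ᴺ ≤ 335 → 10⁻ᴺ ≤ 5.998e-03, so N ≥ 2.22.
At 2 places the error can reach 558 m, but 3 places keeps it to 55.9 m.

3 decimal places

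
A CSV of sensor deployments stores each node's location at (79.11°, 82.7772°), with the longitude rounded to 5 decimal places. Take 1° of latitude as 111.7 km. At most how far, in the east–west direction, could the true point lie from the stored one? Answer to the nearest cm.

11 cm

Rounding to 5 decimal places leaves the longitude within ±5e-06° of the true value.
One degree of longitude at 79.11° is 111700 × cos 79.11° ≈ 111700 × 0.1889 = 21102.8 m.
So at most 5e-06° × 21102.8 ≈ 0.105514 m east–west.
That is 0.105514 m = 10.551 cm.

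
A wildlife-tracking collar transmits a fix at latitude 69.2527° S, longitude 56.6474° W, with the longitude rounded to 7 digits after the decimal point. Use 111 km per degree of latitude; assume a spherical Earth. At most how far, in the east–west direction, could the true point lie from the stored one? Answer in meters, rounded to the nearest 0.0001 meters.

Rounding to 7 decimal places leaves the longitude within ±5e-08° of the true value.
At latitude 69.2527° a degree of longitude spans 111000 m × cos 69.2527° = 111000 × 0.3542 ≈ 39321.4 m.
East–west error: 5e-08° × 39321.4 m/° ≈ 0.00196607 m.

0.0020 meters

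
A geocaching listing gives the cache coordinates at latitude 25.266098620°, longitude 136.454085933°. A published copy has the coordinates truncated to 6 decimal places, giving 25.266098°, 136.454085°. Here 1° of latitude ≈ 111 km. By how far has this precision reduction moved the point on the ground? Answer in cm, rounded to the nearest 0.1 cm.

11.6 cm

The latitude changed by +0.000000620° and the longitude by +0.000000933°.
North–south shift: 0.000000620 × 111000 = 0.06882 m.
E–W at 25.2661°: 0.000000933° × 111000 × cos 25.2661° = 0.000000933 × 111000 × 0.9043 ≈ 0.0936557 m.
Hypotenuse of the two orthogonal shifts: √(0.06882² + 0.0936557²) = 0.116222 m.
That is 0.116222 m = 11.622 cm.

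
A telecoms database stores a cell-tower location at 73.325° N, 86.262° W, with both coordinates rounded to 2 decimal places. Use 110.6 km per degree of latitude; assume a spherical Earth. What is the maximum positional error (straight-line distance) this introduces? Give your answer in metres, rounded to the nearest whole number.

575 metres

Rounding to 2 decimal places leaves each coordinate within ±0.005° of the true value.
Latitude error → 0.005 × 110600 = 553 m along the meridian.
Longitude error → 0.005 × 110600 × cos 73.325° = 0.005 × 110600 × 0.2869 ≈ 158.679 m.
Combining orthogonally: (553² + 158.679²)^½ ≈ 575.316 m.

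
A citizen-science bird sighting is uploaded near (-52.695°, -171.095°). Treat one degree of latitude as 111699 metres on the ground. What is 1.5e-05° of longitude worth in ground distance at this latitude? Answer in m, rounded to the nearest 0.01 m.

One degree of longitude here spans 111699 × cos 52.695° = 111699 × 0.6061 ≈ 67696.1 m; 1.5e-05° of that is 1.01544 m.

1.02 m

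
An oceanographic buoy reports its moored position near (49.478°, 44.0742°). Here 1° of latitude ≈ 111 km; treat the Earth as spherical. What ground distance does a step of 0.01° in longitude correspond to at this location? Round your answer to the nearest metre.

One degree of longitude here spans 111000 × cos 49.478° = 111000 × 0.6497 ≈ 72121.1 m; 0.01° of that is 721.211 m.

721 metres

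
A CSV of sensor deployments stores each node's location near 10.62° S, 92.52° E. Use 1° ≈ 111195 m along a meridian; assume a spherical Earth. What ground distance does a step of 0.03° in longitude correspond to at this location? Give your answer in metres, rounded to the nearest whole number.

3279 metres

0.03° of longitude at 10.62° is 0.03 × 111195 × cos 10.62° ≈ 0.03 × 109290 = 3278.71 m.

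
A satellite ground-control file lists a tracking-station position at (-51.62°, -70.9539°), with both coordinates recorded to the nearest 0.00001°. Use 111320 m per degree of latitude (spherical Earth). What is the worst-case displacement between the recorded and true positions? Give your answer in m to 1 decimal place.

Rounding to 5 decimal places leaves each coordinate within ±5e-06° of the true value.
Latitude error → 5e-06 × 111320 = 0.5566 m along the meridian.
East–west component at 51.62°: 5e-06° × 111320 × cos 51.62° ≈ 5e-06 × 69115.7 ≈ 0.345579 m.
Worst case both components are at the extreme and orthogonal: √(0.5566² + 0.345579²) ≈ 0.655155 m.

0.7 m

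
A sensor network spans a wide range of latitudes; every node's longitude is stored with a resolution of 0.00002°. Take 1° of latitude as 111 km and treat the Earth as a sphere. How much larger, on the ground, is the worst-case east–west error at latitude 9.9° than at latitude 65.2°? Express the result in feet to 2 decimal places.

2.06 feet

With a 0.00002° grid the true value lies within half a step, ±0.00002°/2 = ±1e-05°, of the stored one.
Error at 9.9° = 1e-05° × 111000 × cos 9.9° ≈ 1.11 × 0.9851 = 1.0935 m.
At 65.2°: 1e-05° × 111000 × cos 65.2° = 1e-05 × 111000 × 0.4195 ≈ 0.46559 m.
Difference: 1.0935 − 0.46559 = 0.62788 m.
Converting: 0.62788 m × 3.2808 ft/m ≈ 2.06 ft.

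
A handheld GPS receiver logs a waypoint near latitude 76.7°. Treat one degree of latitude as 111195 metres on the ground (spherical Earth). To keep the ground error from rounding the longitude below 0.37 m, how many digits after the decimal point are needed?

5 decimal places

At 76.7° one degree of longitude covers 111195 × cos 76.7° ≈ 111195 × 0.2300 ≈ 25580.4 m.
With N decimal places the half-ulp bound is 0.5·10⁻ᴺ°, or 0.5·10⁻ᴺ × 25580.4 m on the ground.
Need 0.5 × 25580.4 × 10⁻ᴺ ≤ 0.37 → 10⁻ᴺ ≤ 2.893e-05, so N ≥ 4.54.
At 4 places the error can reach 1.28 m, but 5 places keeps it to 0.128 m.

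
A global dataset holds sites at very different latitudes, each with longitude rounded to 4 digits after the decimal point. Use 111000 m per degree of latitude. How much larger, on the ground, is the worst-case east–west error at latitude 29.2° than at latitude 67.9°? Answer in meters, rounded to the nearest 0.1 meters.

2.8 meters

Rounding to 4 decimal places leaves the longitude within ±5e-05° of the true value.
Error at 29.2° = 5e-05° × 111000 × cos 29.2° ≈ 5.55 × 0.8729 = 4.8447 m.
Error at 67.9° = 5e-05° × 111000 × cos 67.9° ≈ 5.55 × 0.3762 = 2.088 m.
So the lower-latitude error exceeds the higher by 4.8447 − 2.088 = 2.7567 m.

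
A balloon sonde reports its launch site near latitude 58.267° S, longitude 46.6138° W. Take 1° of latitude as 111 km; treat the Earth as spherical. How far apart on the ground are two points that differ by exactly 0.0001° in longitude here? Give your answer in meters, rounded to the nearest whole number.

One degree of longitude here spans 111000 × cos 58.267° = 111000 × 0.5260 ≈ 58381.7 m; 0.0001° of that is 5.83817 m.

6 meters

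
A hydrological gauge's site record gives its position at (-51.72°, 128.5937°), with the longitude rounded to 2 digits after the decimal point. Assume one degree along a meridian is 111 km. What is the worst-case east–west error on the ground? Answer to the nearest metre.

344 metres

Rounding to 2 decimal places leaves the longitude within ±0.005° of the true value.
At latitude 51.72° a degree of longitude spans 111000 m × cos 51.72° = 111000 × 0.6195 ≈ 68765.1 m.
East–west error: 0.005° × 68765.1 m/° ≈ 343.825 m.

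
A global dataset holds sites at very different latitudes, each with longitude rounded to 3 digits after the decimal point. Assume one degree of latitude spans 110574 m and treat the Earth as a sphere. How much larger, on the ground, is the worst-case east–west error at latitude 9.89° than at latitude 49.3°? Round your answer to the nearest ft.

Rounding to 3 decimal places leaves the longitude within ±0.0005° of the true value.
At 9.89°: 0.0005° × 110574 × cos 9.89° = 0.0005 × 110574 × 0.9851 ≈ 54.465 m.
At 49.3°: 0.0005° × 110574 × cos 49.3° = 0.0005 × 110574 × 0.6521 ≈ 36.053 m.
Difference: 54.465 − 36.053 = 18.413 m.
Converting: 18.4128 m × 3.2808 ft/m ≈ 60.41 ft.

60 ft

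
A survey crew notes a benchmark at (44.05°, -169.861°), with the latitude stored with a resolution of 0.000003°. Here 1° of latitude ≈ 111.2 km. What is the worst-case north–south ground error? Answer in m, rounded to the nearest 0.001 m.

0.167 m

With a 0.000003° grid the true value lies within half a step, ±0.000003°/2 = ±1.5e-06°, of the stored one.
North–south distance: 1.5e-06° × 111200 m/° = 0.1668 m.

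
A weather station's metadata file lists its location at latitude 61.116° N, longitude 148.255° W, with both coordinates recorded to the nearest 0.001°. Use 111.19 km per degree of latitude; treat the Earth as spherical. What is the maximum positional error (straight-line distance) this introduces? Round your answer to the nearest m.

Rounding to 3 decimal places leaves each coordinate within ±0.0005° of the true value.
Latitude error → 0.0005 × 111190 = 55.595 m along the meridian.
East–west component at 61.116°: 0.0005° × 111190 × cos 61.116° ≈ 0.0005 × 53709 ≈ 26.8545 m.
The two errors are perpendicular, so the maximum displacement is √(55.595² + 26.8545²) ≈ 61.7411 m.

62 m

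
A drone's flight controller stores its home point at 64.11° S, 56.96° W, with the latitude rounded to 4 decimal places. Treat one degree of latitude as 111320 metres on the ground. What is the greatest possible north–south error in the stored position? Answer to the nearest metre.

Rounding to 4 decimal places leaves the latitude within ±5e-05° of the true value.
So the N–S error is at most 5e-05 × 111320 = 5.566 m.

6 metres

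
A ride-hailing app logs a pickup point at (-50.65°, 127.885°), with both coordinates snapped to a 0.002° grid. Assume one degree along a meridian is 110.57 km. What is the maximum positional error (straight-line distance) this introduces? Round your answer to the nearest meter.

With a 0.002° grid the true value lies within half a step, ±0.002°/2 = ±0.001°, of the stored one.
N–S: 0.001° × 110570 m/° = 110.57 m.
E–W at 50.65°: 0.001° × 110570 × cos 50.65° = 0.001 × 110570 × 0.6341 ≈ 70.1076 m.
Combining orthogonally: (110.57² + 70.1076²)^½ ≈ 130.923 m.

131 meters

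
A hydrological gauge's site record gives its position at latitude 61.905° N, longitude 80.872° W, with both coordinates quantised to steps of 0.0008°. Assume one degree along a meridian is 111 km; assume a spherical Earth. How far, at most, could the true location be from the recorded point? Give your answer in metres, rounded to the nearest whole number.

49 metres

With a 0.0008° grid the true value lies within half a step, ±0.0008°/2 = ±0.0004°, of the stored one.
Latitude error → 0.0004 × 111000 = 44.4 m along the meridian.
East–west component at 61.905°: 0.0004° × 111000 × cos 61.905° ≈ 0.0004 × 52273.8 ≈ 20.9095 m.
Combining orthogonally: (44.4² + 20.9095²)^½ ≈ 49.0772 m.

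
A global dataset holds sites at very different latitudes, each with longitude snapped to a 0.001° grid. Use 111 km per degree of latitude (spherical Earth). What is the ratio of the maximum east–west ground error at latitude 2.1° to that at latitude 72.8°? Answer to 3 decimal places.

With a 0.001° grid the true value lies within half a step, ±0.001°/2 = ±0.0005°, of the stored one.
Error at 2.1° = 0.0005° × 111000 × cos 2.1° ≈ 55.5 × 0.9993 = 55.463 m.
Error at 72.8° = 0.0005° × 111000 × cos 72.8° ≈ 55.5 × 0.2957 = 16.412 m.
Ratio: 55.463 / 16.412 = cos 2.1° / cos 72.8° ≈ 3.3794.

3.379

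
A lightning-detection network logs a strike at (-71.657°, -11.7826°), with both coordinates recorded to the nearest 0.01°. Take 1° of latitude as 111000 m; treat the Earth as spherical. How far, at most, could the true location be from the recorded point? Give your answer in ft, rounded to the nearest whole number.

1909 ft

Rounding to 2 decimal places leaves each coordinate within ±0.005° of the true value.
North–south component: 0.005° × 111000 = 555 m.
Longitude error → 0.005 × 111000 × cos 71.657° = 0.005 × 111000 × 0.3147 ≈ 174.661 m.
Combining orthogonally: (555² + 174.661²)^½ ≈ 581.835 m.
In feet: 581.835 m ÷ 0.3048 ≈ 1908.9 ft.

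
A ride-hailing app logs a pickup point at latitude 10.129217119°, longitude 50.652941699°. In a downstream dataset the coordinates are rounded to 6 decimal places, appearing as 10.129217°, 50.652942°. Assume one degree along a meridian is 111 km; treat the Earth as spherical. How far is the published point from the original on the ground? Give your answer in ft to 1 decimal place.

Δlat = 10.129217119 − 10.129217 = +0.000000119°; Δlon = 50.652941699 − 50.652942 = -0.000000301°.
North–south shift: 0.000000119 × 111000 = 0.013209 m.
E–W at 10.1292°: -0.000000301° × 111000 × cos 10.1292° = -0.000000301 × 111000 × 0.9844 ≈ -0.0328902 m.
Combined displacement = (0.013209² + 0.0328902²)^½ ≈ 0.0354436 m.
In feet: 0.0354436 m ÷ 0.3048 ≈ 0.11628 ft.

0.1 ft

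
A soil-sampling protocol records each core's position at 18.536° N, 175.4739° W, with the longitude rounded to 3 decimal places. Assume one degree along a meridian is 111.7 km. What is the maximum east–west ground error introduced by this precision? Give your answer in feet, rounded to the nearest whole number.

Rounding to 3 decimal places leaves the longitude within ±0.0005° of the true value.
Parallels shrink by cos φ, so at 18.536° a degree of longitude is 111700 × 0.9481 ≈ 105905 m.
So at most 0.0005° × 105905 ≈ 52.9527 m east–west.
In feet: 52.9527 m ÷ 0.3048 ≈ 173.73 ft.

174 feet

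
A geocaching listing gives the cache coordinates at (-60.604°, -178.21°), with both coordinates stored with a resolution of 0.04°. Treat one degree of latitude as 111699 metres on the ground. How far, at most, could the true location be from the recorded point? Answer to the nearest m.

With a 0.04° grid the true value lies within half a step, ±0.04°/2 = ±0.02°, of the stored one.
North–south component: 0.02° × 111699 = 2233.98 m.
Longitude error → 0.02 × 111699 × cos 60.604° = 0.02 × 111699 × 0.4908 ≈ 1096.53 m.
Worst case both components are at the extreme and orthogonal: √(2233.98² + 1096.53²) ≈ 2488.58 m.

2489 m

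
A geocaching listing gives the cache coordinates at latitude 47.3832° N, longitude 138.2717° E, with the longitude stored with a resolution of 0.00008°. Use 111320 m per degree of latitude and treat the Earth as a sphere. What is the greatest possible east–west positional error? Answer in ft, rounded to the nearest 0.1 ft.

9.9 ft

With a 0.00008° grid the true value lies within half a step, ±0.00008°/2 = ±4e-05°, of the stored one.
At latitude 47.3832° a degree of longitude spans 111320 m × cos 47.3832° = 111320 × 0.6771 ≈ 75373.9 m.
East–west error: 4e-05° × 75373.9 m/° ≈ 3.01495 m.
Converting: 3.01495 m × 3.2808 ft/m ≈ 9.8916 ft.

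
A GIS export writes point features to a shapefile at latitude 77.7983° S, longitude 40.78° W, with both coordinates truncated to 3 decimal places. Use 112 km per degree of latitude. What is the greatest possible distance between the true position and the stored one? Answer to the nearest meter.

Truncating at 3 decimal places can drop up to a full unit in the last place, so each coordinate may be off by as much as 0.001°.
N–S: 0.001° × 112000 m/° = 112 m.
East–west component at 77.7983°: 0.001° × 112000 × cos 77.7983° ≈ 0.001 × 23671.6 ≈ 23.6716 m.
The two errors are perpendicular, so the maximum displacement is √(112² + 23.6716²) ≈ 114.474 m.

114 meters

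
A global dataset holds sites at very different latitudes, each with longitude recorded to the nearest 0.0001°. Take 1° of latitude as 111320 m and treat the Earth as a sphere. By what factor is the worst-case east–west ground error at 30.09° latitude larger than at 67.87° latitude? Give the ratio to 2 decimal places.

Rounding to 4 decimal places leaves the longitude within ±5e-05° of the true value.
Error at 30.09° = 5e-05° × 111320 × cos 30.09° ≈ 5.566 × 0.8652 = 4.8159 m.
At 67.87°: 5e-05° × 111320 × cos 67.87° = 5e-05 × 111320 × 0.3767 ≈ 2.0968 m.
Ratio: 4.8159 / 2.0968 = cos 30.09° / cos 67.87° ≈ 2.2968.

2.30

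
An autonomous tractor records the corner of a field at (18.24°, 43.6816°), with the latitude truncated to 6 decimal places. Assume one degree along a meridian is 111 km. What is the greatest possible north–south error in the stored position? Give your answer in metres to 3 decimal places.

0.111 metres

Truncating at 6 decimal places can drop up to a full unit in the last place, so the latitude may be off by as much as 1e-06°.
So the N–S error is at most 1e-06 × 111000 = 0.111 m.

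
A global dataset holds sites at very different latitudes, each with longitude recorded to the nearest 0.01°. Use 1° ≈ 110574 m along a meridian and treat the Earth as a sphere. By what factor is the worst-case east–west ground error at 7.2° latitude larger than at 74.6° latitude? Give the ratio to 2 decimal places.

3.74

Rounding to 2 decimal places leaves the longitude within ±0.005° of the true value.
Error at 7.2° = 0.005° × 110574 × cos 7.2° ≈ 552.87 × 0.9921 = 548.51 m.
Error at 74.6° = 0.005° × 110574 × cos 74.6° ≈ 552.87 × 0.2656 = 146.82 m.
Ratio: 548.51 / 146.82 = cos 7.2° / cos 74.6° ≈ 3.7360.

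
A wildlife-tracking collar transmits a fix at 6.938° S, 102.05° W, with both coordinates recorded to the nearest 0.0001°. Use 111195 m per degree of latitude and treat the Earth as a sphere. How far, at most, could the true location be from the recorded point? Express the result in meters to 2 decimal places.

7.83 meters

Rounding to 4 decimal places leaves each coordinate within ±5e-05° of the true value.
Latitude error → 5e-05 × 111195 = 5.55975 m along the meridian.
E–W at 6.938°: 5e-05° × 111195 × cos 6.938° = 5e-05 × 111195 × 0.9927 ≈ 5.51904 m.
The two errors are perpendicular, so the maximum displacement is √(5.55975² + 5.51904²) ≈ 7.83394 m.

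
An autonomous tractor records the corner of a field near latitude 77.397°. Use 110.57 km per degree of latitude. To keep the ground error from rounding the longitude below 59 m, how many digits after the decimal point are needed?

3 decimal places

At 77.397° one degree of longitude covers 110570 × cos 77.397° ≈ 110570 × 0.2182 ≈ 24125.7 m.
With N decimal places the half-ulp bound is 0.5·10⁻ᴺ°, or 0.5·10⁻ᴺ × 24125.7 m on the ground.
Setting 12062.9 × 10⁻ᴺ ≤ 59 gives 10ᴺ ≥ 204.5, i.e. N ≥ 2.31.
N = 2 would give 121 m (too coarse); N = 3 gives 12.1 m ≤ 59 m.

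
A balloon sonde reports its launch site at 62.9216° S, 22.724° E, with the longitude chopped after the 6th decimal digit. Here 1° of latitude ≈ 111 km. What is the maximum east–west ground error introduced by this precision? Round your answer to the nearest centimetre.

5 centimetres

Truncating at 6 decimal places can drop up to a full unit in the last place, so the longitude may be off by as much as 1e-06°.
Parallels shrink by cos φ, so at 62.9216° a degree of longitude is 111000 × 0.4552 ≈ 50528.2 m.
Maximum E–W displacement: 1e-06 × 50528.2 = 0.0505282 m.
That is 0.0505282 m = 5.0528 cm.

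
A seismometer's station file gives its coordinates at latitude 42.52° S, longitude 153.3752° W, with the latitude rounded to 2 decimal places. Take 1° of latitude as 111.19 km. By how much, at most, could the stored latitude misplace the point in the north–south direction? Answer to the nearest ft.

Rounding to 2 decimal places leaves the latitude within ±0.005° of the true value.
North–south distance: 0.005° × 111190 m/° = 555.95 m.
Converting: 555.95 m × 3.2808 ft/m ≈ 1824 ft.

1824 ft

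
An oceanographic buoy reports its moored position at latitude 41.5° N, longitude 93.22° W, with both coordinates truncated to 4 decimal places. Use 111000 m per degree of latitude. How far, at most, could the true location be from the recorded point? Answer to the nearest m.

Truncating at 4 decimal places can drop up to a full unit in the last place, so each coordinate may be off by as much as 0.0001°.
Latitude error → 0.0001 × 111000 = 11.1 m along the meridian.
East–west component at 41.5°: 0.0001° × 111000 × cos 41.5° ≈ 0.0001 × 83134.1 ≈ 8.31341 m.
Combining orthogonally: (11.1² + 8.31341²)^½ ≈ 13.868 m.

14 m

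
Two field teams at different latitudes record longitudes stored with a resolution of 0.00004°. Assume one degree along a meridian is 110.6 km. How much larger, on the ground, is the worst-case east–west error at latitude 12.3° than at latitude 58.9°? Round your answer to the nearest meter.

1 meters

With a 0.00004° grid the true value lies within half a step, ±0.00004°/2 = ±2e-05°, of the stored one.
Error at 12.3° = 2e-05° × 110600 × cos 12.3° ≈ 2.212 × 0.9770 = 2.1612 m.
At 58.9°: 2e-05° × 110600 × cos 58.9° = 2e-05 × 110600 × 0.5165 ≈ 1.1426 m.
Difference: 2.1612 − 1.1426 = 1.0187 m.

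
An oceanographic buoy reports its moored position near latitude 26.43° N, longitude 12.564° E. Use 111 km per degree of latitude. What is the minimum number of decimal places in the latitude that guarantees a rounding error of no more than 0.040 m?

7 decimal places

One degree of latitude covers 111000 m.
N decimal places → at most half a unit in the last place, 0.5 × 10⁻ᴺ° = 111000/2 × 10⁻ᴺ m.
Need 0.5 × 111000 × 10⁻ᴺ ≤ 0.040 → 10⁻ᴺ ≤ 7.207e-07, so N ≥ 6.14.
So 7 decimal places suffice (0.00555 m); 6 would allow up to 0.0555 m.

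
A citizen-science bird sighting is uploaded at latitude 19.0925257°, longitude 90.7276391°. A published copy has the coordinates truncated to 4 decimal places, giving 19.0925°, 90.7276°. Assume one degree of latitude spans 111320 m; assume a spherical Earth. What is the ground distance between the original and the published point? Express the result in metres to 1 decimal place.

The latitude changed by +0.0000257° and the longitude by +0.0000391°.
North–south shift: 0.0000257 × 111320 = 2.86092 m.
East–west at this latitude: 0.0000391° × 111320 × cos 19.0925° ≈ 0.0000391 × 105196 = 4.11318 m.
Hypotenuse of the two orthogonal shifts: √(2.86092² + 4.11318²) = 5.0103 m.

5.0 metres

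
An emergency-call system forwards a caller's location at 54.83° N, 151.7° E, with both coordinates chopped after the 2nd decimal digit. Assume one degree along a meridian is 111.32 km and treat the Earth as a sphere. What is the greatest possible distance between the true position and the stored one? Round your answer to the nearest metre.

Truncating at 2 decimal places can drop up to a full unit in the last place, so each coordinate may be off by as much as 0.01°.
North–south component: 0.01° × 111320 = 1113.2 m.
E–W at 54.83°: 0.01° × 111320 × cos 54.83° = 0.01 × 111320 × 0.5760 ≈ 641.208 m.
Combining orthogonally: (1113.2² + 641.208²)^½ ≈ 1284.66 m.

1285 metres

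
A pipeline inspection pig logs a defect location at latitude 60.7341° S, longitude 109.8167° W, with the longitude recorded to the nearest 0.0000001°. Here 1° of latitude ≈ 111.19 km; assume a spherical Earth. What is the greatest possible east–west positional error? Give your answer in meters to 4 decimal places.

0.0027 meters

Rounding to 7 decimal places leaves the longitude within ±5e-08° of the true value.
At latitude 60.7341° a degree of longitude spans 111190 m × cos 60.7341° = 111190 × 0.4889 ≈ 54356.7 m.
So at most 5e-08° × 54356.7 ≈ 0.00271784 m east–west.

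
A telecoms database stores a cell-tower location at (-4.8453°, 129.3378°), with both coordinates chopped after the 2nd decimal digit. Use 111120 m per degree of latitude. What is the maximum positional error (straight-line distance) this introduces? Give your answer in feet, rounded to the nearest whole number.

5147 feet

Truncating at 2 decimal places can drop up to a full unit in the last place, so each coordinate may be off by as much as 0.01°.
Latitude error → 0.01 × 111120 = 1111.2 m along the meridian.
E–W at 4.8453°: 0.01° × 111120 × cos 4.8453° = 0.01 × 111120 × 0.9964 ≈ 1107.23 m.
The two errors are perpendicular, so the maximum displacement is √(1111.2² + 1107.23²) ≈ 1568.67 m.
In feet: 1568.67 m ÷ 0.3048 ≈ 5146.6 ft.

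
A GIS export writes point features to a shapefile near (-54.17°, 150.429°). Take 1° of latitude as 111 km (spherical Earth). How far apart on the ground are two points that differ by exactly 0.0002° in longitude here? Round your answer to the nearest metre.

13 metres

At 54.17° a degree of longitude is 111000 × cos 54.17° ≈ 64977.4 m, so 0.0002° corresponds to 12.9955 m.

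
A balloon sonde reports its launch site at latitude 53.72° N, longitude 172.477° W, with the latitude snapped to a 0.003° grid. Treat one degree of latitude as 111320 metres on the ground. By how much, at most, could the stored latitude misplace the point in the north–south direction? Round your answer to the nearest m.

167 m

With a 0.003° grid the true value lies within half a step, ±0.003°/2 = ±0.0015°, of the stored one.
North–south distance: 0.0015° × 111320 m/° = 166.98 m.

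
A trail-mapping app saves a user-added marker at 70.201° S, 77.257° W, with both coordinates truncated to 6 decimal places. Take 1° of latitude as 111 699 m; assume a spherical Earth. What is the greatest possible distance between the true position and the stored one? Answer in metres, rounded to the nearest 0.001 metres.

0.118 metres

Truncating at 6 decimal places can drop up to a full unit in the last place, so each coordinate may be off by as much as 1e-06°.
North–south component: 1e-06° × 111699 = 0.111699 m.
East–west component at 70.201°: 1e-06° × 111699 × cos 70.201° ≈ 1e-06 × 37834.9 ≈ 0.0378349 m.
Worst case both components are at the extreme and orthogonal: √(0.111699² + 0.0378349²) ≈ 0.117933 m.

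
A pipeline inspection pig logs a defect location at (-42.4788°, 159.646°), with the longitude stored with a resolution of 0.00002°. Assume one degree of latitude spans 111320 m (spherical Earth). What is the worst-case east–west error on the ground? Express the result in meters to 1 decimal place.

0.8 meters

With a 0.00002° grid the true value lies within half a step, ±0.00002°/2 = ±1e-05°, of the stored one.
Parallels shrink by cos φ, so at 42.4788° a degree of longitude is 111320 × 0.7375 ≈ 82101.5 m.
So at most 1e-05° × 82101.5 ≈ 0.821015 m east–west.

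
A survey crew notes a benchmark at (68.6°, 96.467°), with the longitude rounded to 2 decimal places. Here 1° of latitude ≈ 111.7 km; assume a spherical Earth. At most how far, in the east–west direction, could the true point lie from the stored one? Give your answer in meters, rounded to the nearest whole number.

Rounding to 2 decimal places leaves the longitude within ±0.005° of the true value.
Parallels shrink by cos φ, so at 68.6° a degree of longitude is 111700 × 0.3649 ≈ 40756.7 m.
Maximum E–W displacement: 0.005 × 40756.7 = 203.784 m.

204 meters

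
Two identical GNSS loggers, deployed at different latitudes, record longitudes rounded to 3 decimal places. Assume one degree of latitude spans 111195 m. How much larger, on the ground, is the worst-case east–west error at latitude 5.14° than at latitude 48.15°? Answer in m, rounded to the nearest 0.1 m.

Rounding to 3 decimal places leaves the longitude within ±0.0005° of the true value.
At 5.14°: 0.0005° × 111195 × cos 5.14° = 0.0005 × 111195 × 0.9960 ≈ 55.374 m.
Error at 48.15° = 0.0005° × 111195 × cos 48.15° ≈ 55.598 × 0.6672 = 37.094 m.
So the lower-latitude error exceeds the higher by 55.374 − 37.094 = 18.28 m.

18.3 m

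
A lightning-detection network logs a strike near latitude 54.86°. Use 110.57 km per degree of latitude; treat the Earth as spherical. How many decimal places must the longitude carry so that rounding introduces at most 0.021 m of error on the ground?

At 54.86° one degree of longitude covers 110570 × cos 54.86° ≈ 110570 × 0.5756 ≈ 63641.5 m.
Rounding to N decimal places gives at most 0.5 × 10⁻ᴺ degrees of error, i.e. 0.5 × 10⁻ᴺ × 63641.5 m.
Need 0.5 × 63641.5 × 10⁻ᴺ ≤ 0.021 → 10⁻ᴺ ≤ 6.599e-07, so N ≥ 6.18.
At 6 places the error can reach 0.0318 m, but 7 places keeps it to 0.00318 m.

7 decimal places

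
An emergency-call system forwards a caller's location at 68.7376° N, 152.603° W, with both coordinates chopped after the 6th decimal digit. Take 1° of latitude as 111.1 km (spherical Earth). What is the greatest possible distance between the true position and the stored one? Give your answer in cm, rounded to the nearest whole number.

12 cm

Truncating at 6 decimal places can drop up to a full unit in the last place, so each coordinate may be off by as much as 1e-06°.
North–south component: 1e-06° × 111100 = 0.1111 m.
Longitude error → 1e-06 × 111100 × cos 68.7376° = 1e-06 × 111100 × 0.3626 ≈ 0.0402893 m.
The two errors are perpendicular, so the maximum displacement is √(0.1111² + 0.0402893²) ≈ 0.11818 m.
That is 0.11818 m = 11.818 cm.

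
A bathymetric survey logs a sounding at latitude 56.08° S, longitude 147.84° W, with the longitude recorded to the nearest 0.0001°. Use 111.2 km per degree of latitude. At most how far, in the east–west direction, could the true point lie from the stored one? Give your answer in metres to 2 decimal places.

3.10 metres

Rounding to 4 decimal places leaves the longitude within ±5e-05° of the true value.
Parallels shrink by cos φ, so at 56.08° a degree of longitude is 111200 × 0.5580 ≈ 62053.5 m.
East–west error: 5e-05° × 62053.5 m/° ≈ 3.10267 m.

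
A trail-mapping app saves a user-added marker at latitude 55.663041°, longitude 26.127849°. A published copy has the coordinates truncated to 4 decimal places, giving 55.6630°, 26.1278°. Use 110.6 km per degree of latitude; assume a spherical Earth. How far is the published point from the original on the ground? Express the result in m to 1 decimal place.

5.5 m

The latitude changed by +0.000041° and the longitude by +0.000049°.
North–south shift: 0.000041 × 110600 = 4.5346 m.
East–west at this latitude: 0.000049° × 110600 × cos 55.663° ≈ 0.000049 × 62385 = 3.05686 m.
Distance: √(4.5346² + 3.05686²) ≈ 5.46873 m.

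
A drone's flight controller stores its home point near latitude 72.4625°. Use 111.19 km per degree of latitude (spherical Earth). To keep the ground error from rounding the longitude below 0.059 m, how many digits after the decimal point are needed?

At 72.4625° one degree of longitude covers 111190 × cos 72.4625° ≈ 111190 × 0.3013 ≈ 33504.9 m.
N decimal places → at most half a unit in the last place, 0.5 × 10⁻ᴺ° = 33504.9/2 × 10⁻ᴺ m.
Need 0.5 × 33504.9 × 10⁻ᴺ ≤ 0.059 → 10⁻ᴺ ≤ 3.522e-06, so N ≥ 5.45.
At 5 places the error can reach 0.168 m, but 6 places keeps it to 0.0168 m.

6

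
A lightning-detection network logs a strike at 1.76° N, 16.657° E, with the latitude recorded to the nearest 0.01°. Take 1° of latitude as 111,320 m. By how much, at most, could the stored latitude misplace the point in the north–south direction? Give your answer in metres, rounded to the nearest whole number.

557 metres

Rounding to 2 decimal places leaves the latitude within ±0.005° of the true value.
North–south distance: 0.005° × 111320 m/° = 556.6 m.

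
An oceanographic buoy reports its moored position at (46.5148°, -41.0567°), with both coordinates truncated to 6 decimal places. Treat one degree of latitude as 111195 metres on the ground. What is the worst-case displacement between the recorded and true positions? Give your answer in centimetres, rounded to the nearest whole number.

13 centimetres

Truncating at 6 decimal places can drop up to a full unit in the last place, so each coordinate may be off by as much as 1e-06°.
Latitude error → 1e-06 × 111195 = 0.111195 m along the meridian.
Longitude error → 1e-06 × 111195 × cos 46.5148° = 1e-06 × 111195 × 0.6882 ≈ 0.0765207 m.
Combining orthogonally: (0.111195² + 0.0765207²)^½ ≈ 0.134981 m.
That is 0.134981 m = 13.498 cm.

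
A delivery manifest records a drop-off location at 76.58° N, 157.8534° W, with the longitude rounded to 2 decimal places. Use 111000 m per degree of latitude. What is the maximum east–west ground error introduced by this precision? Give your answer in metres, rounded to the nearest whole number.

129 metres

Rounding to 2 decimal places leaves the longitude within ±0.005° of the true value.
One degree of longitude at 76.58° is 111000 × cos 76.58° ≈ 111000 × 0.2321 = 25761.7 m.
East–west error: 0.005° × 25761.7 m/° ≈ 128.809 m.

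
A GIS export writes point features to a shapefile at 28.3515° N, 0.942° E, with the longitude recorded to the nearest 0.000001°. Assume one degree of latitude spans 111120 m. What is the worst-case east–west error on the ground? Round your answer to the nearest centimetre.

5 centimetres

Rounding to 6 decimal places leaves the longitude within ±5e-07° of the true value.
Parallels shrink by cos φ, so at 28.3515° a degree of longitude is 111120 × 0.8801 ≈ 97791.3 m.
Maximum E–W displacement: 5e-07 × 97791.3 = 0.0488956 m.
That is 0.0488956 m = 4.8896 cm.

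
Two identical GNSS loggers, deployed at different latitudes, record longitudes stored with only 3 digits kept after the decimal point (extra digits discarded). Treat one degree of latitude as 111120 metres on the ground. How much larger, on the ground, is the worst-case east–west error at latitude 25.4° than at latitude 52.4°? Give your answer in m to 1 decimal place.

32.6 m

Truncating at 3 decimal places can drop up to a full unit in the last place, so the longitude may be off by as much as 0.001°.
Error at 25.4° = 0.001° × 111120 × cos 25.4° ≈ 111.12 × 0.9033 = 100.38 m.
At 52.4°: 0.001° × 111120 × cos 52.4° = 0.001 × 111120 × 0.6101 ≈ 67.799 m.
So the lower-latitude error exceeds the higher by 100.38 − 67.799 = 32.579 m.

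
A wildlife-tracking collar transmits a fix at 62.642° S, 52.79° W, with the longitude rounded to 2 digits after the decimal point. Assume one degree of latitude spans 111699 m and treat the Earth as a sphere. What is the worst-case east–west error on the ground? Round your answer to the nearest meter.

257 meters

Rounding to 2 decimal places leaves the longitude within ±0.005° of the true value.
One degree of longitude at 62.642° is 111699 × cos 62.642° ≈ 111699 × 0.4595 = 51331.1 m.
So at most 0.005° × 51331.1 ≈ 256.656 m east–west.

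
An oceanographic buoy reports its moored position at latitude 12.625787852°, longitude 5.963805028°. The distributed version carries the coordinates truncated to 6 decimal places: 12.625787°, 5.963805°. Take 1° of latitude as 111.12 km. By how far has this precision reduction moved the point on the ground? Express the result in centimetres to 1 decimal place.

9.5 centimetres

Δlat = 12.625787852 − 12.625787 = +0.000000852°; Δlon = 5.963805028 − 5.963805 = +0.000000028°.
North–south shift: 0.000000852 × 111120 = 0.0946742 m.
E–W at 12.6258°: 0.000000028° × 111120 × cos 12.6258° = 0.000000028 × 111120 × 0.9758 ≈ 0.00303612 m.
Distance: √(0.0946742² + 0.00303612²) ≈ 0.0947229 m.
That is 0.0947229 m = 9.4723 cm.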